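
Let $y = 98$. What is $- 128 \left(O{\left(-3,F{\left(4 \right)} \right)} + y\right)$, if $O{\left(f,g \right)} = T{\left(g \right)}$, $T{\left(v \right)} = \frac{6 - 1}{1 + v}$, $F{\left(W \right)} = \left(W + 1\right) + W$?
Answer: $-12608$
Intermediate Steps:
$F{\left(W \right)} = 1 + 2 W$ ($F{\left(W \right)} = \left(1 + W\right) + W = 1 + 2 W$)
$T{\left(v \right)} = \frac{5}{1 + v}$
$O{\left(f,g \right)} = \frac{5}{1 + g}$
$- 128 \left(O{\left(-3,F{\left(4 \right)} \right)} + y\right) = - 128 \left(\frac{5}{1 + \left(1 + 2 \cdot 4\right)} + 98\right) = - 128 \left(\frac{5}{1 + \left(1 + 8\right)} + 98\right) = - 128 \left(\frac{5}{1 + 9} + 98\right) = - 128 \left(\frac{5}{10} + 98\right) = - 128 \left(5 \cdot \frac{1}{10} + 98\right) = - 128 \left(\frac{1}{2} + 98\right) = \left(-128\right) \frac{197}{2} = -12608$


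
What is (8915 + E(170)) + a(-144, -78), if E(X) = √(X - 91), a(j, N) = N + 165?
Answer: 9002 + √79 ≈ 9010.9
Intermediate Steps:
a(j, N) = 165 + N
E(X) = √(-91 + X)
(8915 + E(170)) + a(-144, -78) = (8915 + √(-91 + 170)) + (165 - 78) = (8915 + √79) + 87 = 9002 + √79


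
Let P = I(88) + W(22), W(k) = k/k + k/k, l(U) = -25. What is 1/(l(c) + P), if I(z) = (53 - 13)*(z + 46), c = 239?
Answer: 1/5337 ≈ 0.00018737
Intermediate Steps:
W(k) = 2 (W(k) = 1 + 1 = 2)
I(z) = 1840 + 40*z (I(z) = 40*(46 + z) = 1840 + 40*z)
P = 5362 (P = (1840 + 40*88) + 2 = (1840 + 3520) + 2 = 5360 + 2 = 5362)
1/(l(c) + P) = 1/(-25 + 5362) = 1/5337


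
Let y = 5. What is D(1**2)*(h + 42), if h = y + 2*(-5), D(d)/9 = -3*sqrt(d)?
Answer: -999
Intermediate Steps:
D(d) = -27*sqrt(d) (D(d) = 9*(-3*sqrt(d)) = -27*sqrt(d))
h = -5 (h = 5 + 2*(-5) = 5 - 10 = -5)
D(1**2)*(h + 42) = (-27*sqrt(1**2))*(-5 + 42) = -27*sqrt(1)*37 = -27*1*37 = -27*37 = -999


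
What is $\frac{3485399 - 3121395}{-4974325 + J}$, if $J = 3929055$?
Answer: $- \frac{182002}{522635} \approx -0.34824$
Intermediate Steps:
$\frac{3485399 - 3121395}{-4974325 + J} = \frac{3485399 - 3121395}{-4974325 + 3929055} = \frac{364004}{-1045270} = 364004 \left(- \frac{1}{1045270}\right) = - \frac{182002}{522635}$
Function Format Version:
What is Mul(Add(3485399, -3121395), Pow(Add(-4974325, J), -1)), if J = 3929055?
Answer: Rational(-182002, 522635) ≈ -0.34824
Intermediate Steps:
Mul(Add(3485399, -3121395), Pow(Add(-4974325, J), -1)) = Mul(Add(3485399, -3121395), Pow(Add(-4974325, 3929055), -1)) = Mul(364004, Pow(-1045270, -1)) = Mul(364004, Rational(-1, 1045270)) = Rational(-182002, 522635)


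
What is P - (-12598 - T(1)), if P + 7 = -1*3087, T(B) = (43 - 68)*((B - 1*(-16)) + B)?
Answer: 9054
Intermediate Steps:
T(B) = -400 - 50*B (T(B) = -25*((B + 16) + B) = -25*((16 + B) + B) = -25*(16 + 2*B) = -400 - 50*B)
P = -3094 (P = -7 - 1*3087 = -7 - 3087 = -3094)
P - (-12598 - T(1)) = -3094 - (-12598 - (-400 - 50*1)) = -3094 - (-12598 - (-400 - 50)) = -3094 - (-12598 - 1*(-450)) = -3094 - (-12598 + 450) = -3094 - 1*(-12148) = -3094 + 12148 = 9054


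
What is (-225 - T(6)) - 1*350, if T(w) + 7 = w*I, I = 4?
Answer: -592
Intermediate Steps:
T(w) = -7 + 4*w (T(w) = -7 + w*4 = -7 + 4*w)
(-225 - T(6)) - 1*350 = (-225 - (-7 + 4*6)) - 1*350 = (-225 - (-7 + 24)) - 350 = (-225 - 1*17) - 350 = (-225 - 17) - 350 = -242 - 350 = -592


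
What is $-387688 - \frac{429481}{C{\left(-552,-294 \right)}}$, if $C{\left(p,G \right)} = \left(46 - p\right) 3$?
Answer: $- \frac{53533981}{138} \approx -3.8793 \cdot 10^{5}$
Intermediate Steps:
$C{\left(p,G \right)} = 138 - 3 p$
$-387688 - \frac{429481}{C{\left(-552,-294 \right)}} = -387688 - \frac{429481}{138 - -1656} = -387688 - \frac{429481}{138 + 1656} = -387688 - \frac{429481}{1794} = -387688 - \frac{33037}{138} = - \frac{53533981}{138}$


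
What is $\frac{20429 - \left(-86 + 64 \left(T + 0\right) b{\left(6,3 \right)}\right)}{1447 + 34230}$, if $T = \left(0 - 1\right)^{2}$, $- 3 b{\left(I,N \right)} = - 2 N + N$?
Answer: $\frac{20451}{35677} \approx 0.57323$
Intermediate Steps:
$b{\left(I,N \right)} = \frac{N}{3}$ ($b{\left(I,N \right)} = - \frac{- 2 N + N}{3} = - \frac{\left(-1\right) N}{3} = \frac{N}{3}$)
$T = 1$ ($T = \left(-1\right)^{2} = 1$)
$\frac{20429 - \left(-86 + 64 \left(T + 0\right) b{\left(6,3 \right)}\right)}{1447 + 34230} = \frac{20429 + \left(- 64 \left(1 + 0\right) \frac{1}{3} \cdot 3 + 86\right)}{1447 + 34230} = \frac{20429 + \left(- 64 \cdot 1 \cdot 1 + 86\right)}{35677} = \left(20429 + \left(\left(-64\right) 1 + 86\right)\right) \frac{1}{35677} = \left(20429 + \left(-64 + 86\right)\right) \frac{1}{35677} = \left(20429 + 22\right) \frac{1}{35677} = 20451 \cdot \frac{1}{35677} = \frac{20451}{35677}$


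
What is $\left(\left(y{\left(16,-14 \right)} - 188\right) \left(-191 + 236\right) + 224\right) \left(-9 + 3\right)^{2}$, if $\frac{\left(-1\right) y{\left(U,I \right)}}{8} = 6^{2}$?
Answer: $-763056$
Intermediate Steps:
$y{\left(U,I \right)} = -288$ ($y{\left(U,I \right)} = - 8 \cdot 6^{2} = \left(-8\right) 36 = -288$)
$\left(\left(y{\left(16,-14 \right)} - 188\right) \left(-191 + 236\right) + 224\right) \left(-9 + 3\right)^{2} = \left(\left(-288 - 188\right) \left(-191 + 236\right) + 224\right) \left(-9 + 3\right)^{2} = \left(\left(-476\right) 45 + 224\right) \left(-6\right)^{2} = \left(-21420 + 224\right) 36 = \left(-21196\right) 36 = -763056$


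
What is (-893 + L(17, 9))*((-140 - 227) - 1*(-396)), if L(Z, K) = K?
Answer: -25636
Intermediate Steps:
(-893 + L(17, 9))*((-140 - 227) - 1*(-396)) = (-893 + 9)*((-140 - 227) - 1*(-396)) = -884*(-367 + 396) = -884*29 = -25636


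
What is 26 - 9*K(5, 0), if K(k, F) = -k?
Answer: 71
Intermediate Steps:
26 - 9*K(5, 0) = 26 - (-9)*5 = 26 - 9*(-5) = 26 + 45 = 71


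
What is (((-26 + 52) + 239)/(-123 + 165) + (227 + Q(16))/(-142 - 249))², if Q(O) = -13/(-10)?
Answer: 55256024356/1685513025 ≈ 32.783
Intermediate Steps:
Q(O) = 13/10 (Q(O) = -13*(-⅒) = 13/10)
(((-26 + 52) + 239)/(-123 + 165) + (227 + Q(16))/(-142 - 249))² = (((-26 + 52) + 239)/(-123 + 165) + (227 + 13/10)/(-142 - 249))² = ((26 + 239)/42 + (2283/10)/(-391))² = (265*(1/42) + (2283/10)*(-1/391))² = (265/42 - 2283/3910)² = (235066/41055)² = 55256024356/1685513025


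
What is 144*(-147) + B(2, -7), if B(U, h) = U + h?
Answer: -21173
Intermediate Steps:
144*(-147) + B(2, -7) = 144*(-147) + (2 - 7) = -21168 - 5 = -21173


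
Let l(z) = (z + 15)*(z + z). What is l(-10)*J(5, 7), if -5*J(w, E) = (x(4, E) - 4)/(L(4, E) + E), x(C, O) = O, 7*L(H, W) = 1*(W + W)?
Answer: 20/3 ≈ 6.6667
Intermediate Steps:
L(H, W) = 2*W/7 (L(H, W) = (1*(W + W))/7 = (1*(2*W))/7 = (2*W)/7 = 2*W/7)
l(z) = 2*z*(15 + z) (l(z) = (15 + z)*(2*z) = 2*z*(15 + z))
J(w, E) = -7*(-4 + E)/(45*E) (J(w, E) = -(E - 4)/(5*(2*E/7 + E)) = -(-4 + E)/(5*(9*E/7)) = -(-4 + E)*7/(9*E)/5 = -7*(-4 + E)/(45*E))
l(-10)*J(5, 7) = (2*(-10)*(15 - 10))*((7/45)*(4 - 1*7)/7) = (2*(-10)*5)*((7/45)*(⅐)*(4 - 7)) = -140*(-3)/(9*7) = -100*(-1/15) = 20/3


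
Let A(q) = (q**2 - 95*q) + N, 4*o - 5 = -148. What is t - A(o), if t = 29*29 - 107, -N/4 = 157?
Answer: -52997/16 ≈ -3312.3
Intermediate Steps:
o = -143/4 (o = 5/4 + (1/4)*(-148) = 5/4 - 37 = -143/4 ≈ -35.750)
N = -628 (N = -4*157 = -628)
t = 734 (t = 841 - 107 = 734)
A(q) = -628 + q**2 - 95*q (A(q) = (q**2 - 95*q) - 628 = -628 + q**2 - 95*q)
t - A(o) = 734 - (-628 + (-143/4)**2 - 95*(-143/4)) = 734 - (-628 + 20449/16 + 13585/4) = 734 - 1*64741/16 = 734 - 64741/16 = -52997/16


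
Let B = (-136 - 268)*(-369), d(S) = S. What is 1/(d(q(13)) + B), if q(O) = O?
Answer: 1/149089 ≈ 6.7074e-6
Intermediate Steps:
B = 149076 (B = -404*(-369) = 149076)
1/(d(q(13)) + B) = 1/(13 + 149076) = 1/149089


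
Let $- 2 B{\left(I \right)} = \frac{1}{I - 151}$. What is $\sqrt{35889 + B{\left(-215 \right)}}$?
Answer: $\frac{\sqrt{4807547067}}{366} \approx 189.44$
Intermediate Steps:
$B{\left(I \right)} = - \frac{1}{2 \left(-151 + I\right)}$ ($B{\left(I \right)} = - \frac{1}{2 \left(I - 151\right)} = - \frac{1}{2 \left(-151 + I\right)}$)
$\sqrt{35889 + B{\left(-215 \right)}} = \sqrt{35889 - \frac{1}{-302 + 2 \left(-215\right)}} = \sqrt{35889 - \frac{1}{-302 - 430}} = \sqrt{35889 - \frac{1}{-732}} = \sqrt{35889 - - \frac{1}{732}} = \sqrt{35889 + \frac{1}{732}} = \sqrt{\frac{26270749}{732}} = \frac{\sqrt{4807547067}}{366}$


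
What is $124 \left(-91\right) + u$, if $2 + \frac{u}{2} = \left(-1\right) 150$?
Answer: $-11588$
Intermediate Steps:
$u = -304$ ($u = -4 + 2 \left(\left(-1\right) 150\right) = -4 + 2 \left(-150\right) = -4 - 300 = -304$)
$124 \left(-91\right) + u = 124 \left(-91\right) - 304 = -11284 - 304 = -11588$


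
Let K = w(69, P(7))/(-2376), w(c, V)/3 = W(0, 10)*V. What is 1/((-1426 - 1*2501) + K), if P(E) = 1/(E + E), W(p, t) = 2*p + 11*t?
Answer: -504/1979213 ≈ -0.00025465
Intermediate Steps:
P(E) = 1/(2*E)
w(c, V) = 330*V (w(c, V) = 3*((2*0 + 11*10)*V) = 3*((0 + 110)*V) = 3*(110*V) = 330*V)
K = -5/504 (K = (330*((1/2)/7))/(-2376) = (330*((1/2)*(1/7)))*(-1/2376) = (330*(1/14))*(-1/2376) = (165/7)*(-1/2376) = -5/504 ≈ -0.0099206)
1/((-1426 - 1*2501) + K) = 1/((-1426 - 1*2501) - 5/504) = 1/((-1426 - 2501) - 5/504) = 1/(-3927 - 5/504) = 1/(-1979213/504) = -504/1979213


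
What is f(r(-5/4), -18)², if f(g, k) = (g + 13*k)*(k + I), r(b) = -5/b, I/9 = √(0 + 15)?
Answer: 81413100 - 17139600*√15 ≈ 1.5032e+7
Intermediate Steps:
I = 9*√15 (I = 9*√(0 + 15) = 9*√15 ≈ 34.857)
f(g, k) = (g + 13*k)*(k + 9*√15)
f(r(-5/4), -18)² = (13*(-18)² - 5/((-5/4))*(-18) + 9*(-5/((-5/4)))*√15 + 117*(-18)*√15)² = (13*324 - 5/((-5*¼))*(-18) + 9*(-5/((-5*¼)))*√15 - 2106*√15)² = (4212 - 5/(-5/4)*(-18) + 9*(-5/(-5/4))*√15 - 2106*√15)² = (4212 - 5*(-⅘)*(-18) + 9*(-5*(-⅘))*√15 - 2106*√15)² = (4212 + 4*(-18) + 9*4*√15 - 2106*√15)² = (4212 - 72 + 36*√15 - 2106*√15)² = (4140 - 2070*√15)²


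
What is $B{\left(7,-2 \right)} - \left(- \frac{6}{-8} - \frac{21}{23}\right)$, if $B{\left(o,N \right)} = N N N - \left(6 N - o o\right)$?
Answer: $\frac{4891}{92} \approx 53.163$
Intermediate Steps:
$B{\left(o,N \right)} = N^{3} + o^{2} - 6 N$ ($B{\left(o,N \right)} = N^{2} N - \left(- o^{2} + 6 N\right) = N^{3} - \left(- o^{2} + 6 N\right) = N^{3} + o^{2} - 6 N$)
$B{\left(7,-2 \right)} - \left(- \frac{6}{-8} - \frac{21}{23}\right) = \left(\left(-2\right)^{3} + 7^{2} - -12\right) - \left(- \frac{6}{-8} - \frac{21}{23}\right) = \left(-8 + 49 + 12\right) - \left(\left(-6\right) \left(- \frac{1}{8}\right) - \frac{21}{23}\right) = 53 - \left(\frac{3}{4} - \frac{21}{23}\right) = 53 - - \frac{15}{92} = 53 + \frac{15}{92} = \frac{4891}{92}$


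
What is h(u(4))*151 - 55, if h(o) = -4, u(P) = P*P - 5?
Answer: -659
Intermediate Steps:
u(P) = -5 + P² (u(P) = P² - 5 = -5 + P²)
h(u(4))*151 - 55 = -4*151 - 55 = -604 - 55 = -659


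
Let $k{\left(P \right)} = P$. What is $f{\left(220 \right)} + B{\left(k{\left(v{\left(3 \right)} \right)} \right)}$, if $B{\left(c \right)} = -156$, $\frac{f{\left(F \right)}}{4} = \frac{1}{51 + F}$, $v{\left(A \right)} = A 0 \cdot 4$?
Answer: $- \frac{42272}{271} \approx -155.99$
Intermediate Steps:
$v{\left(A \right)} = 0$ ($v{\left(A \right)} = 0 \cdot 4 = 0$)
$f{\left(F \right)} = \frac{4}{51 + F}$
$f{\left(220 \right)} + B{\left(k{\left(v{\left(3 \right)} \right)} \right)} = \frac{4}{51 + 220} - 156 = \frac{4}{271} - 156 = - \frac{42272}{271}$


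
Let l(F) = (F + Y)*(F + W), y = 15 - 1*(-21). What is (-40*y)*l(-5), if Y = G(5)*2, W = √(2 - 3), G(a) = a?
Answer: 36000 - 7200*I ≈ 36000.0 - 7200.0*I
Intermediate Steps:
y = 36 (y = 15 + 21 = 36)
W = I (W = √(-1) = I ≈ 1.0*I)
Y = 10 (Y = 5*2 = 10)
l(F) = (10 + F)*(I + F) (l(F) = (F + 10)*(F + I) = (10 + F)*(I + F))
(-40*y)*l(-5) = (-40*36)*((-5)² + 10*I - 5*(10 + I)) = -1440*(25 + 10*I + (-50 - 5*I)) = -1440*(-25 + 5*I) = 36000 - 7200*I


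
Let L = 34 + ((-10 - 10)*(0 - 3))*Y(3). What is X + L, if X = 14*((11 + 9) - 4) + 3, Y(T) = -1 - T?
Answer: 21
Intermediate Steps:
L = -206 (L = 34 + ((-10 - 10)*(0 - 3))*(-1 - 1*3) = 34 + (-20*(-3))*(-1 - 3) = 34 + 60*(-4) = 34 - 240 = -206)
X = 227 (X = 14*(20 - 4) + 3 = 14*16 + 3 = 224 + 3 = 227)
X + L = 227 - 206 = 21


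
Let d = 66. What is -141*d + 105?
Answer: -9201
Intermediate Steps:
-141*d + 105 = -141*66 + 105 = -9306 + 105 = -9201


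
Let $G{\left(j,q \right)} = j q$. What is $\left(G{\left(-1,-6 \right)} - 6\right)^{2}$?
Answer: $0$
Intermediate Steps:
$\left(G{\left(-1,-6 \right)} - 6\right)^{2} = \left(\left(-1\right) \left(-6\right) - 6\right)^{2} = \left(6 - 6\right)^{2} = 0^{2} = 0$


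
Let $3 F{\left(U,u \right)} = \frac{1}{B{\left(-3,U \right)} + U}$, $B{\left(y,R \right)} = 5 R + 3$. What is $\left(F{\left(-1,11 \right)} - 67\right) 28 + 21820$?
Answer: $\frac{179468}{9} \approx 19941.0$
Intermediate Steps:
$B{\left(y,R \right)} = 3 + 5 R$
$F{\left(U,u \right)} = \frac{1}{3 \left(3 + 6 U\right)}$ ($F{\left(U,u \right)} = \frac{1}{3 \left(\left(3 + 5 U\right) + U\right)} = \frac{1}{3 \left(3 + 6 U\right)}$)
$\left(F{\left(-1,11 \right)} - 67\right) 28 + 21820 = \left(\frac{1}{9 \left(1 + 2 \left(-1\right)\right)} - 67\right) 28 + 21820 = \left(\frac{1}{9 \left(1 - 2\right)} - 67\right) 28 + 21820 = \left(\frac{1}{9 \left(-1\right)} - 67\right) 28 + 21820 = \left(\frac{1}{9} \left(-1\right) - 67\right) 28 + 21820 = \left(- \frac{1}{9} - 67\right) 28 + 21820 = \left(- \frac{604}{9}\right) 28 + 21820 = - \frac{16912}{9} + 21820 = \frac{179468}{9}$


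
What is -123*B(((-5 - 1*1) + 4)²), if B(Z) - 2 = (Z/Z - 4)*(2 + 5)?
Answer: 2337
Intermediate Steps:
B(Z) = -19 (B(Z) = 2 + (Z/Z - 4)*(2 + 5) = 2 + (1 - 4)*7 = 2 - 3*7 = 2 - 21 = -19)
-123*B(((-5 - 1*1) + 4)²) = -123*(-19) = 2337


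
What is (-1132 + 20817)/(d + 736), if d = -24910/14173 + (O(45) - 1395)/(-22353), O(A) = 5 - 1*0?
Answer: 6236386523265/232634362024 ≈ 26.808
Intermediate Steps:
O(A) = 5 (O(A) = 5 + 0 = 5)
d = -537112760/316809069 (d = -24910/14173 + (5 - 1395)/(-22353) = -24910*1/14173 - 1390*(-1/22353) = -24910/14173 + 1390/22353 = -537112760/316809069 ≈ -1.6954)
(-1132 + 20817)/(d + 736) = (-1132 + 20817)/(-537112760/316809069 + 736) = 19685/(232634362024/316809069) = 19685*(316809069/232634362024) = 6236386523265/232634362024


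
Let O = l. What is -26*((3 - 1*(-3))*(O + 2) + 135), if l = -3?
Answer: -3354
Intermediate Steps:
O = -3
-26*((3 - 1*(-3))*(O + 2) + 135) = -26*((3 - 1*(-3))*(-3 + 2) + 135) = -26*((3 + 3)*(-1) + 135) = -26*(6*(-1) + 135) = -26*(-6 + 135) = -26*129 = -3354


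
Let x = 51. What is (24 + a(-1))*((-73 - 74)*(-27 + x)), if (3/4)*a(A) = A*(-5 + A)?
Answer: -112896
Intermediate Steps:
a(A) = 4*A*(-5 + A)/3 (a(A) = 4*(A*(-5 + A))/3 = 4*A*(-5 + A)/3)
(24 + a(-1))*((-73 - 74)*(-27 + x)) = (24 + (4/3)*(-1)*(-5 - 1))*((-73 - 74)*(-27 + 51)) = (24 + (4/3)*(-1)*(-6))*(-147*24) = (24 + 8)*(-3528) = 32*(-3528) = -112896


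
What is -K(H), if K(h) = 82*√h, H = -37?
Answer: -82*I*√37 ≈ -498.79*I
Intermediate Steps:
-K(H) = -82*√(-37) = -82*I*√37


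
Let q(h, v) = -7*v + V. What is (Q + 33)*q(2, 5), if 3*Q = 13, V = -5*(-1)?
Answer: -1120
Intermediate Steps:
V = 5
Q = 13/3 (Q = (⅓)*13 = 13/3 ≈ 4.3333)
q(h, v) = 5 - 7*v (q(h, v) = -7*v + 5 = 5 - 7*v)
(Q + 33)*q(2, 5) = (13/3 + 33)*(5 - 7*5) = 112*(5 - 35)/3 = (112/3)*(-30) = -1120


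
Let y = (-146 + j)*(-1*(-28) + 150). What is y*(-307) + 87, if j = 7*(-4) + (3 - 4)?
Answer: 9563137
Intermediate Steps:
j = -29 (j = -28 - 1 = -29)
y = -31150 (y = (-146 - 29)*(-1*(-28) + 150) = -175*(28 + 150) = -175*178 = -31150)
y*(-307) + 87 = -31150*(-307) + 87 = 9563050 + 87 = 9563137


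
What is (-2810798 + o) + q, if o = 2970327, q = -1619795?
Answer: -1460266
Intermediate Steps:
(-2810798 + o) + q = (-2810798 + 2970327) - 1619795 = 159529 - 1619795 = -1460266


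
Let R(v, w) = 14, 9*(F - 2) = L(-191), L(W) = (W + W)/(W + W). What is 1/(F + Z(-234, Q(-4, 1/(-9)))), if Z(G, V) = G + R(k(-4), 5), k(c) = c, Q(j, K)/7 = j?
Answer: -9/1961 ≈ -0.0045895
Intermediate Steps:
Q(j, K) = 7*j
L(W) = 1 (L(W) = (2*W)/((2*W)) = (2*W)*(1/(2*W)) = 1)
F = 19/9 (F = 2 + (⅑)*1 = 2 + ⅑ = 19/9 ≈ 2.1111)
Z(G, V) = 14 + G (Z(G, V) = G + 14 = 14 + G)
1/(F + Z(-234, Q(-4, 1/(-9)))) = 1/(19/9 + (14 - 234)) = 1/(19/9 - 220) = 1/(-1961/9) = -9/1961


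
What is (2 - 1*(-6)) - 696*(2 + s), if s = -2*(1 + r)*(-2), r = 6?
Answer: -20872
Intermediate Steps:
s = 28 (s = -2*(1 + 6)*(-2) = -2*7*(-2) = -14*(-2) = 28)
(2 - 1*(-6)) - 696*(2 + s) = (2 - 1*(-6)) - 696*(2 + 28) = (2 + 6) - 696*30 = 8 - 116*180 = 8 - 20880 = -20872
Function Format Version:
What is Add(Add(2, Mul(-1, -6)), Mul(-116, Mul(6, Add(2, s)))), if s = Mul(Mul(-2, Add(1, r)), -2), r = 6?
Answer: -20872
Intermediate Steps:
s = 28 (s = Mul(Mul(-2, Add(1, 6)), -2) = Mul(Mul(-2, 7), -2) = Mul(-14, -2) = 28)
Add(Add(2, Mul(-1, -6)), Mul(-116, Mul(6, Add(2, s)))) = Add(Add(2, Mul(-1, -6)), Mul(-116, Mul(6, Add(2, 28)))) = Add(Add(2, 6), Mul(-116, Mul(6, 30))) = Add(8, Mul(-116, 180)) = Add(8, -20880) = -20872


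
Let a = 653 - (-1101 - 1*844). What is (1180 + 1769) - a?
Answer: 351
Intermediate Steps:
a = 2598 (a = 653 - (-1101 - 844) = 653 - 1*(-1945) = 653 + 1945 = 2598)
(1180 + 1769) - a = (1180 + 1769) - 1*2598 = 2949 - 2598 = 351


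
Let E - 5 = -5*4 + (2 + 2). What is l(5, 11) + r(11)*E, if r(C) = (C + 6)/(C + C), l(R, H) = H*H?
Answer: 225/2 ≈ 112.50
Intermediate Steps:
l(R, H) = H**2
r(C) = (6 + C)/(2*C) (r(C) = (6 + C)/((2*C)) = (6 + C)*(1/(2*C)) = (6 + C)/(2*C))
E = -11 (E = 5 + (-5*4 + (2 + 2)) = 5 + (-20 + 4) = 5 - 16 = -11)
l(5, 11) + r(11)*E = 11**2 + ((1/2)*(6 + 11)/11)*(-11) = 121 + ((1/2)*(1/11)*17)*(-11) = 121 + (17/22)*(-11) = 121 - 17/2 = 225/2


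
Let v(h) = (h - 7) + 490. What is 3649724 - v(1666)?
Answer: 3647575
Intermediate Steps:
v(h) = 483 + h (v(h) = (-7 + h) + 490 = 483 + h)
3649724 - v(1666) = 3649724 - (483 + 1666) = 3649724 - 1*2149 = 3649724 - 2149 = 3647575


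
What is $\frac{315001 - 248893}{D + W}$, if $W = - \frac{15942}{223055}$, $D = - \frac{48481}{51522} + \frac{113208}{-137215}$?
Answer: $- \frac{20849242473572025240}{579510045329233} \approx -35977.0$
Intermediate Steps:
$D = - \frac{12485022991}{7069591230}$ ($D = \left(-48481\right) \frac{1}{51522} + 113208 \left(- \frac{1}{137215}\right) = - \frac{48481}{51522} - \frac{113208}{137215} = - \frac{12485022991}{7069591230} \approx -1.766$)
$W = - \frac{15942}{223055}$ ($W = \left(-15942\right) \frac{1}{223055} = - \frac{15942}{223055} \approx -0.071471$)
$\frac{315001 - 248893}{D + W} = \frac{315001 - 248893}{- \frac{12485022991}{7069591230} - \frac{15942}{223055}} = \frac{315001 - 248893}{- \frac{579510045329233}{315381534361530}} = 66108 \left(- \frac{315381534361530}{579510045329233}\right) = - \frac{20849242473572025240}{579510045329233}$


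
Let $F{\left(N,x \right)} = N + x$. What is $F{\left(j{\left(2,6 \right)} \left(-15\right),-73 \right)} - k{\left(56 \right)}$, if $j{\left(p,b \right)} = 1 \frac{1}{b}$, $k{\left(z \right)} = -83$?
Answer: $\frac{15}{2} \approx 7.5$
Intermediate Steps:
$j{\left(p,b \right)} = \frac{1}{b}$
$F{\left(j{\left(2,6 \right)} \left(-15\right),-73 \right)} - k{\left(56 \right)} = \left(\frac{1}{6} \left(-15\right) - 73\right) - -83 = \left(\frac{1}{6} \left(-15\right) - 73\right) + 83 = \left(- \frac{5}{2} - 73\right) + 83 = - \frac{151}{2} + 83 = \frac{15}{2}$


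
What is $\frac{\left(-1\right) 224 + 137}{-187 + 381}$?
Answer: $- \frac{87}{194} \approx -0.44845$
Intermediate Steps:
$\frac{\left(-1\right) 224 + 137}{-187 + 381} = \frac{-224 + 137}{194} = \left(-87\right) \frac{1}{194} = - \frac{87}{194}$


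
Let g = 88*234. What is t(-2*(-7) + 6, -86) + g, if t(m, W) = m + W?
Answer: 20526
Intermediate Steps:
t(m, W) = W + m
g = 20592
t(-2*(-7) + 6, -86) + g = (-86 + (-2*(-7) + 6)) + 20592 = (-86 + (14 + 6)) + 20592 = (-86 + 20) + 20592 = -66 + 20592 = 20526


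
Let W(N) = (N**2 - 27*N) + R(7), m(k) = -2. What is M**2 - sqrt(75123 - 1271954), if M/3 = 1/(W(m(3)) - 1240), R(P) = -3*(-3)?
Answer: 1/152881 - I*sqrt(1196831) ≈ 6.541e-6 - 1094.0*I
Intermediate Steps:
R(P) = 9
W(N) = 9 + N**2 - 27*N (W(N) = (N**2 - 27*N) + 9 = 9 + N**2 - 27*N)
M = -1/391 (M = 3/((9 + (-2)**2 - 27*(-2)) - 1240) = 3/((9 + 4 + 54) - 1240) = 3/(67 - 1240) = 3/(-1173) = 3*(-1/1173) = -1/391 ≈ -0.0025575)
M**2 - sqrt(75123 - 1271954) = (-1/391)**2 - sqrt(75123 - 1271954) = 1/152881 - sqrt(-1196831) = 1/152881 - I*sqrt(1196831)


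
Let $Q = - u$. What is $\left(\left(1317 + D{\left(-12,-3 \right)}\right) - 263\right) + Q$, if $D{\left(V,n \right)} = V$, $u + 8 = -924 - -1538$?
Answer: $436$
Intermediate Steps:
$u = 606$ ($u = -8 - -614 = -8 + \left(-924 + 1538\right) = -8 + 614 = 606$)
$Q = -606$ ($Q = \left(-1\right) 606 = -606$)
$\left(\left(1317 + D{\left(-12,-3 \right)}\right) - 263\right) + Q = \left(\left(1317 - 12\right) - 263\right) - 606 = \left(1305 - 263\right) - 606 = 1042 - 606 = 436$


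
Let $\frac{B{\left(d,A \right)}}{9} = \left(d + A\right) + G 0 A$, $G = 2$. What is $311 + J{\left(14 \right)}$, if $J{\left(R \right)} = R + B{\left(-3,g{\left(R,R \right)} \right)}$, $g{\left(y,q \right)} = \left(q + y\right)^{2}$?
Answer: $7354$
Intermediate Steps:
$B{\left(d,A \right)} = 9 A + 9 d$ ($B{\left(d,A \right)} = 9 \left(\left(d + A\right) + 2 \cdot 0 A\right) = 9 \left(\left(A + d\right) + 0 A\right) = 9 \left(\left(A + d\right) + 0\right) = 9 \left(A + d\right) = 9 A + 9 d$)
$J{\left(R \right)} = -27 + R + 36 R^{2}$ ($J{\left(R \right)} = R + \left(9 \left(R + R\right)^{2} + 9 \left(-3\right)\right) = R + \left(9 \left(2 R\right)^{2} - 27\right) = R + \left(9 \cdot 4 R^{2} - 27\right) = R + \left(36 R^{2} - 27\right) = R + \left(-27 + 36 R^{2}\right) = -27 + R + 36 R^{2}$)
$311 + J{\left(14 \right)} = 311 + \left(-27 + 14 + 36 \cdot 14^{2}\right) = 311 + \left(-27 + 14 + 36 \cdot 196\right) = 311 + \left(-27 + 14 + 7056\right) = 311 + 7043 = 7354$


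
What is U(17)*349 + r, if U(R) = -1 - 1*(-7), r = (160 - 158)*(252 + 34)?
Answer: 2666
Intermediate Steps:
r = 572 (r = 2*286 = 572)
U(R) = 6 (U(R) = -1 + 7 = 6)
U(17)*349 + r = 6*349 + 572 = 2094 + 572 = 2666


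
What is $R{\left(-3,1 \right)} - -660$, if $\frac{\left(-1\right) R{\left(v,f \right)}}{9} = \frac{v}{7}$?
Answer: $\frac{4647}{7} \approx 663.86$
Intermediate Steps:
$R{\left(v,f \right)} = - \frac{9 v}{7}$ ($R{\left(v,f \right)} = - 9 \frac{v}{7} = - \frac{9 v}{7}$)
$R{\left(-3,1 \right)} - -660 = \left(- \frac{9}{7}\right) \left(-3\right) - -660 = \frac{27}{7} + 660 = \frac{4647}{7}$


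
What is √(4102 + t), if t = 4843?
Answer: √8945 ≈ 94.578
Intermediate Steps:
√(4102 + t) = √(4102 + 4843) = √8945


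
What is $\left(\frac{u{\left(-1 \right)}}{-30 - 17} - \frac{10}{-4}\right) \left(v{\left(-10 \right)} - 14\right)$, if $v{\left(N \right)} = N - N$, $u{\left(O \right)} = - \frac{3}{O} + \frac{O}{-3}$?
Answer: $- \frac{4795}{141} \approx -34.007$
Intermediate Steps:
$u{\left(O \right)} = - \frac{3}{O} - \frac{O}{3}$ ($u{\left(O \right)} = - \frac{3}{O} + O \left(- \frac{1}{3}\right) = - \frac{3}{O} - \frac{O}{3}$)
$v{\left(N \right)} = 0$
$\left(\frac{u{\left(-1 \right)}}{-30 - 17} - \frac{10}{-4}\right) \left(v{\left(-10 \right)} - 14\right) = \left(\frac{- \frac{3}{-1} - - \frac{1}{3}}{-30 - 17} - \frac{10}{-4}\right) \left(0 - 14\right) = \left(\frac{\left(-3\right) \left(-1\right) + \frac{1}{3}}{-47} - - \frac{5}{2}\right) \left(-14\right) = \left(\left(3 + \frac{1}{3}\right) \left(- \frac{1}{47}\right) + \frac{5}{2}\right) \left(-14\right) = \left(\frac{10}{3} \left(- \frac{1}{47}\right) + \frac{5}{2}\right) \left(-14\right) = \left(- \frac{10}{141} + \frac{5}{2}\right) \left(-14\right) = \frac{685}{282} \left(-14\right) = - \frac{4795}{141}$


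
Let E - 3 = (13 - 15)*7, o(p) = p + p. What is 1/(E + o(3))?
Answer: -1/5 ≈ -0.20000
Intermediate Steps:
o(p) = 2*p
E = -11 (E = 3 + (13 - 15)*7 = 3 - 2*7 = 3 - 14 = -11)
1/(E + o(3)) = 1/(-11 + 2*3) = 1/(-11 + 6) = 1/(-5) = -1/5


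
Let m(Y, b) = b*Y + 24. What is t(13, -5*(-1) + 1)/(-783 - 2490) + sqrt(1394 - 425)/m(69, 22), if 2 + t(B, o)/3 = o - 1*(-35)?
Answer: -39/1091 + sqrt(969)/1542 ≈ -0.015560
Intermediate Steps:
m(Y, b) = 24 + Y*b (m(Y, b) = Y*b + 24 = 24 + Y*b)
t(B, o) = 99 + 3*o (t(B, o) = -6 + 3*(o - 1*(-35)) = -6 + 3*(o + 35) = -6 + 3*(35 + o) = -6 + (105 + 3*o) = 99 + 3*o)
t(13, -5*(-1) + 1)/(-783 - 2490) + sqrt(1394 - 425)/m(69, 22) = (99 + 3*(-5*(-1) + 1))/(-783 - 2490) + sqrt(1394 - 425)/(24 + 69*22) = (99 + 3*(5 + 1))/(-3273) + sqrt(969)/(24 + 1518) = (99 + 3*6)*(-1/3273) + sqrt(969)/1542 = (99 + 18)*(-1/3273) + sqrt(969)*(1/1542) = 117*(-1/3273) + sqrt(969)/1542 = -39/1091 + sqrt(969)/1542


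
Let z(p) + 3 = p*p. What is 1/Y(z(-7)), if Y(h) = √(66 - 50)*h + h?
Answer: 1/230 ≈ 0.0043478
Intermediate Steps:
z(p) = -3 + p² (z(p) = -3 + p*p = -3 + p²)
Y(h) = 5*h (Y(h) = √16*h + h = 4*h + h = 5*h)
1/Y(z(-7)) = 1/(5*(-3 + (-7)²)) = 1/(5*(-3 + 49)) = 1/(5*46) = 1/230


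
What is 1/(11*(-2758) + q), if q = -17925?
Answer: -1/48263 ≈ -2.0720e-5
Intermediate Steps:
1/(11*(-2758) + q) = 1/(11*(-2758) - 17925) = 1/(-30338 - 17925) = 1/(-48263) = -1/48263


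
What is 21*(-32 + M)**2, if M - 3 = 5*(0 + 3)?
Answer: 4116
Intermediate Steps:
M = 18 (M = 3 + 5*(0 + 3) = 3 + 5*3 = 3 + 15 = 18)
21*(-32 + M)**2 = 21*(-32 + 18)**2 = 21*(-14)**2 = 21*196 = 4116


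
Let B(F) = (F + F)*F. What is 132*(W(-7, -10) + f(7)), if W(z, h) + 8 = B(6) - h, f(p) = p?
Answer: 10692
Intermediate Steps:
B(F) = 2*F² (B(F) = (2*F)*F = 2*F²)
W(z, h) = 64 - h (W(z, h) = -8 + (2*6² - h) = -8 + (2*36 - h) = -8 + (72 - h) = 64 - h)
132*(W(-7, -10) + f(7)) = 132*((64 - 1*(-10)) + 7) = 132*((64 + 10) + 7) = 132*(74 + 7) = 132*81 = 10692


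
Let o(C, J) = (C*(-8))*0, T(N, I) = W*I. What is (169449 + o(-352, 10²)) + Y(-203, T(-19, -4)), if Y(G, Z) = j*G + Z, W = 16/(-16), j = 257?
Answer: 117282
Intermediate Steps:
W = -1 (W = 16*(-1/16) = -1)
T(N, I) = -I
Y(G, Z) = Z + 257*G (Y(G, Z) = 257*G + Z = Z + 257*G)
o(C, J) = 0 (o(C, J) = -8*C*0 = 0)
(169449 + o(-352, 10²)) + Y(-203, T(-19, -4)) = (169449 + 0) + (-1*(-4) + 257*(-203)) = 169449 + (4 - 52171) = 169449 - 52167 = 117282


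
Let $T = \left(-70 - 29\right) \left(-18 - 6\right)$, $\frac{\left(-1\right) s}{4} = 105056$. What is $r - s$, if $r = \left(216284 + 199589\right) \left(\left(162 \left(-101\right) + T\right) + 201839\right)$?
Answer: $78123410893$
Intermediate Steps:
$s = -420224$ ($s = \left(-4\right) 105056 = -420224$)
$T = 2376$ ($T = \left(-99\right) \left(-24\right) = 2376$)
$r = 78122990669$ ($r = \left(216284 + 199589\right) \left(\left(162 \left(-101\right) + 2376\right) + 201839\right) = 415873 \left(\left(-16362 + 2376\right) + 201839\right) = 415873 \left(-13986 + 201839\right) = 415873 \cdot 187853 = 78122990669$)
$r - s = 78122990669 - -420224 = 78122990669 + 420224 = 78123410893$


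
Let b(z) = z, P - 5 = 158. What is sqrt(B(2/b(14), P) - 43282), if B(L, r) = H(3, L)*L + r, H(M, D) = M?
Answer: I*sqrt(2112810)/7 ≈ 207.65*I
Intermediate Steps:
P = 163 (P = 5 + 158 = 163)
B(L, r) = r + 3*L (B(L, r) = 3*L + r = r + 3*L)
sqrt(B(2/b(14), P) - 43282) = sqrt((163 + 3*(2/14)) - 43282) = sqrt((163 + 3*(2*(1/14))) - 43282) = sqrt((163 + 3*(1/7)) - 43282) = sqrt((163 + 3/7) - 43282) = sqrt(1144/7 - 43282) = sqrt(-301830/7) = I*sqrt(2112810)/7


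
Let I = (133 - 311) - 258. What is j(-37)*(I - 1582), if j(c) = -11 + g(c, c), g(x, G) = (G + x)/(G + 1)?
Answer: 162449/9 ≈ 18050.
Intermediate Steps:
g(x, G) = (G + x)/(1 + G)
I = -436 (I = -178 - 258 = -436)
j(c) = -11 + 2*c/(1 + c) (j(c) = -11 + (c + c)/(1 + c) = -11 + (2*c)/(1 + c) = -11 + 2*c/(1 + c))
j(-37)*(I - 1582) = ((-11 - 9*(-37))/(1 - 37))*(-436 - 1582) = ((-11 + 333)/(-36))*(-2018) = -1/36*322*(-2018) = -161/18*(-2018) = 162449/9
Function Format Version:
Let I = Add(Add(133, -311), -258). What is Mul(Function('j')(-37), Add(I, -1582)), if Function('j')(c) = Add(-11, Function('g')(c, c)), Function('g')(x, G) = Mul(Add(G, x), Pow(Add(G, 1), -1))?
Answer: Rational(162449, 9) ≈ 18050.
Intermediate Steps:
Function('g')(x, G) = Mul(Pow(Add(1, G), -1), Add(G, x)) (Function('g')(x, G) = Mul(Add(G, x), Pow(Add(1, G), -1)) = Mul(Pow(Add(1, G), -1), Add(G, x)))
I = -436 (I = Add(-178, -258) = -436)
Function('j')(c) = Add(-11, Mul(2, c, Pow(Add(1, c), -1))) (Function('j')(c) = Add(-11, Mul(Pow(Add(1, c), -1), Add(c, c))) = Add(-11, Mul(Pow(Add(1, c), -1), Mul(2, c))) = Add(-11, Mul(2, c, Pow(Add(1, c), -1))))
Mul(Function('j')(-37), Add(I, -1582)) = Mul(Mul(Pow(Add(1, -37), -1), Add(-11, Mul(-9, -37))), Add(-436, -1582)) = Mul(Mul(Pow(-36, -1), Add(-11, 333)), -2018) = Mul(Mul(Rational(-1, 36), 322), -2018) = Mul(Rational(-161, 18), -2018) = Rational(162449, 9)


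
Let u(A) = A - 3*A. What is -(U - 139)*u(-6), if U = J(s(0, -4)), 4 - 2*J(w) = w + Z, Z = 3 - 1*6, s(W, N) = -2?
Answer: 1614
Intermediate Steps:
u(A) = -2*A
Z = -3 (Z = 3 - 6 = -3)
J(w) = 7/2 - w/2 (J(w) = 2 - (w - 3)/2 = 2 - (-3 + w)/2 = 2 + (3/2 - w/2) = 7/2 - w/2)
U = 9/2 (U = 7/2 - 1/2*(-2) = 7/2 + 1 = 9/2 ≈ 4.5000)
-(U - 139)*u(-6) = -(9/2 - 139)*(-2*(-6)) = -(-269)*12/2 = -1*(-1614) = 1614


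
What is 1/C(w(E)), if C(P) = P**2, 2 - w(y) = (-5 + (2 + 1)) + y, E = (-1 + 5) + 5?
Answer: 1/25 ≈ 0.040000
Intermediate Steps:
E = 9 (E = 4 + 5 = 9)
w(y) = 4 - y (w(y) = 2 - ((-5 + (2 + 1)) + y) = 2 - ((-5 + 3) + y) = 2 - (-2 + y) = 2 + (2 - y) = 4 - y)
1/C(w(E)) = 1/((4 - 1*9)**2) = 1/((4 - 9)**2) = 1/((-5)**2) = 1/25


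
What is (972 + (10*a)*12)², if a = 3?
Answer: 1774224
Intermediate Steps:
(972 + (10*a)*12)² = (972 + (10*3)*12)² = (972 + 30*12)² = (972 + 360)² = 1332² = 1774224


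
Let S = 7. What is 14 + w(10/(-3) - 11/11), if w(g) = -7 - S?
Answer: 0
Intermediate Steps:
w(g) = -14 (w(g) = -7 - 1*7 = -7 - 7 = -14)
14 + w(10/(-3) - 11/11) = 14 - 14 = 0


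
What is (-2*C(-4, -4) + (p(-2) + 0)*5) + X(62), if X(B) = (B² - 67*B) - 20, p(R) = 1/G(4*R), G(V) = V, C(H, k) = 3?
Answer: -2693/8 ≈ -336.63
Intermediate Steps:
p(R) = 1/(4*R)
X(B) = -20 + B² - 67*B
(-2*C(-4, -4) + (p(-2) + 0)*5) + X(62) = (-2*3 + ((¼)/(-2) + 0)*5) + (-20 + 62² - 67*62) = (-6 + ((¼)*(-½) + 0)*5) + (-20 + 3844 - 4154) = (-6 + (-⅛ + 0)*5) - 330 = (-6 - ⅛*5) - 330 = (-6 - 5/8) - 330 = -53/8 - 330 = -2693/8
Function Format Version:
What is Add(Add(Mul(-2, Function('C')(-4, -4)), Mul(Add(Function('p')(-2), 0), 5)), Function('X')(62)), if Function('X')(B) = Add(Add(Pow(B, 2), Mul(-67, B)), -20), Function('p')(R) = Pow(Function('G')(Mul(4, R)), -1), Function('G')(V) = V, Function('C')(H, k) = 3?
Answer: Rational(-2693, 8) ≈ -336.63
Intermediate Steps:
Function('p')(R) = Mul(Rational(1, 4), Pow(R, -1)) (Function('p')(R) = Pow(Mul(4, R), -1) = Mul(Rational(1, 4), Pow(R, -1)))
Function('X')(B) = Add(-20, Pow(B, 2), Mul(-67, B))
Add(Add(Mul(-2, Function('C')(-4, -4)), Mul(Add(Function('p')(-2), 0), 5)), Function('X')(62)) = Add(Add(Mul(-2, 3), Mul(Add(Mul(Rational(1, 4), Pow(-2, -1)), 0), 5)), Add(-20, Pow(62, 2), Mul(-67, 62))) = Add(Add(-6, Mul(Add(Mul(Rational(1, 4), Rational(-1, 2)), 0), 5)), Add(-20, 3844, -4154)) = Add(Add(-6, Mul(Add(Rational(-1, 8), 0), 5)), -330) = Add(Add(-6, Mul(Rational(-1, 8), 5)), -330) = Add(Add(-6, Rational(-5, 8)), -330) = Add(Rational(-53, 8), -330) = Rational(-2693, 8)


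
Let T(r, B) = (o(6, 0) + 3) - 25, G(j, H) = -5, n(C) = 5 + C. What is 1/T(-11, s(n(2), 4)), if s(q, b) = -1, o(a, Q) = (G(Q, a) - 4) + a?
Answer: -1/25 ≈ -0.040000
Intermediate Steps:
o(a, Q) = -9 + a (o(a, Q) = (-5 - 4) + a = -9 + a)
T(r, B) = -25 (T(r, B) = ((-9 + 6) + 3) - 25 = (-3 + 3) - 25 = 0 - 25 = -25)
1/T(-11, s(n(2), 4)) = 1/(-25) = -1/25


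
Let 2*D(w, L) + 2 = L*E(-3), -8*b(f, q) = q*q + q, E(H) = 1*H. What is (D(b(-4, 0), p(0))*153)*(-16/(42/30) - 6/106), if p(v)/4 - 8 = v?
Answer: 4563531/53 ≈ 86104.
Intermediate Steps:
E(H) = H
b(f, q) = -q/8 - q²/8 (b(f, q) = -(q*q + q)/8 = -(q² + q)/8 = -(q + q²)/8 = -q/8 - q²/8)
p(v) = 32 + 4*v
D(w, L) = -1 - 3*L/2 (D(w, L) = -1 + (L*(-3))/2 = -1 + (-3*L)/2 = -1 - 3*L/2)
(D(b(-4, 0), p(0))*153)*(-16/(42/30) - 6/106) = ((-1 - 3*(32 + 4*0)/2)*153)*(-16/(42/30) - 6/106) = ((-1 - 3*(32 + 0)/2)*153)*(-16/(42*(1/30)) - 6*1/106) = ((-1 - 3/2*32)*153)*(-16/7/5 - 3/53) = ((-1 - 48)*153)*(-16*5/7 - 3/53) = (-49*153)*(-80/7 - 3/53) = -7497*(-4261/371) = 4563531/53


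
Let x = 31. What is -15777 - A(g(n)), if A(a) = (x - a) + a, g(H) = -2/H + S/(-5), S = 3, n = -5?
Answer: -15808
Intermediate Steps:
g(H) = -3/5 - 2/H (g(H) = -2/H + 3/(-5) = -2/H + 3*(-1/5) = -2/H - 3/5 = -3/5 - 2/H)
A(a) = 31 (A(a) = (31 - a) + a = 31)
-15777 - A(g(n)) = -15777 - 1*31 = -15777 - 31 = -15808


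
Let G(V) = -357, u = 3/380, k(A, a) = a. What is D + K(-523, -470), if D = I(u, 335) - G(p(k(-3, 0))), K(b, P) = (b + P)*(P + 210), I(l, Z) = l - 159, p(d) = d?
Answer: 98183643/380 ≈ 2.5838e+5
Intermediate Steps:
u = 3/380 (u = 3*(1/380) = 3/380 ≈ 0.0078947)
I(l, Z) = -159 + l
K(b, P) = (210 + P)*(P + b) (K(b, P) = (P + b)*(210 + P) = (210 + P)*(P + b))
D = 75243/380 (D = (-159 + 3/380) - 1*(-357) = -60417/380 + 357 = 75243/380 ≈ 198.01)
D + K(-523, -470) = 75243/380 + ((-470)**2 + 210*(-470) + 210*(-523) - 470*(-523)) = 75243/380 + (220900 - 98700 - 109830 + 245810) = 75243/380 + 258180 = 98183643/380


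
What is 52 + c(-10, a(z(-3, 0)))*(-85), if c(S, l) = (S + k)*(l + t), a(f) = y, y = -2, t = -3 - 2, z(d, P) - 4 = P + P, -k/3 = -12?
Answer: 15522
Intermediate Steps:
k = 36 (k = -3*(-12) = 36)
z(d, P) = 4 + 2*P (z(d, P) = 4 + (P + P) = 4 + 2*P)
t = -5
a(f) = -2
c(S, l) = (-5 + l)*(36 + S) (c(S, l) = (S + 36)*(l - 5) = (36 + S)*(-5 + l) = (-5 + l)*(36 + S))
52 + c(-10, a(z(-3, 0)))*(-85) = 52 + (-180 - 5*(-10) + 36*(-2) - 10*(-2))*(-85) = 52 + (-180 + 50 - 72 + 20)*(-85) = 52 - 182*(-85) = 52 + 15470 = 15522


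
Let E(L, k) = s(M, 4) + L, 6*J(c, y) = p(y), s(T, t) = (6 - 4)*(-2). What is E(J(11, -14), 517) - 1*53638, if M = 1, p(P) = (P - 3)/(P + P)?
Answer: -9011839/168 ≈ -53642.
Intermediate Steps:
p(P) = (-3 + P)/(2*P) (p(P) = (-3 + P)/((2*P)) = (-3 + P)*(1/(2*P)) = (-3 + P)/(2*P))
s(T, t) = -4 (s(T, t) = 2*(-2) = -4)
J(c, y) = (-3 + y)/(12*y) (J(c, y) = ((-3 + y)/(2*y))/6 = (-3 + y)/(12*y))
E(L, k) = -4 + L
E(J(11, -14), 517) - 1*53638 = (-4 + (1/12)*(-3 - 14)/(-14)) - 1*53638 = (-4 + (1/12)*(-1/14)*(-17)) - 53638 = (-4 + 17/168) - 53638 = -655/168 - 53638 = -9011839/168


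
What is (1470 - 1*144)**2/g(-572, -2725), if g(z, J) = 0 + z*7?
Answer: -33813/77 ≈ -439.13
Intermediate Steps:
g(z, J) = 7*z (g(z, J) = 0 + 7*z = 7*z)
(1470 - 1*144)**2/g(-572, -2725) = (1470 - 1*144)**2/((7*(-572))) = (1470 - 144)**2/(-4004) = 1326**2*(-1/4004) = 1758276*(-1/4004) = -33813/77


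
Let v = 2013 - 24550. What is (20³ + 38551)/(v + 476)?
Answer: -46551/22061 ≈ -2.1101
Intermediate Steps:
v = -22537
(20³ + 38551)/(v + 476) = (20³ + 38551)/(-22537 + 476) = (8000 + 38551)/(-22061) = 46551*(-1/22061) = -46551/22061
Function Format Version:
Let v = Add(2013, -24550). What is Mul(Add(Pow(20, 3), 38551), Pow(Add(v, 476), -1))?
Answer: Rational(-46551, 22061) ≈ -2.1101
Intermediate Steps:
v = -22537
Mul(Add(Pow(20, 3), 38551), Pow(Add(v, 476), -1)) = Mul(Add(Pow(20, 3), 38551), Pow(Add(-22537, 476), -1)) = Mul(Add(8000, 38551), Pow(-22061, -1)) = Mul(46551, Rational(-1, 22061)) = Rational(-46551, 22061)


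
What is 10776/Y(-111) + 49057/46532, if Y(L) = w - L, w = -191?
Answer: -31094017/232660 ≈ -133.65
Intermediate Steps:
Y(L) = -191 - L
10776/Y(-111) + 49057/46532 = 10776/(-191 - 1*(-111)) + 49057/46532 = 10776/(-191 + 111) + 49057*(1/46532) = 10776/(-80) + 49057/46532 = 10776*(-1/80) + 49057/46532 = -1347/10 + 49057/46532 = -31094017/232660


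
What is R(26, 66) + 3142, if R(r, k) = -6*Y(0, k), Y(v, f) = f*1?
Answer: 2746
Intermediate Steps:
Y(v, f) = f
R(r, k) = -6*k
R(26, 66) + 3142 = -6*66 + 3142 = -396 + 3142 = 2746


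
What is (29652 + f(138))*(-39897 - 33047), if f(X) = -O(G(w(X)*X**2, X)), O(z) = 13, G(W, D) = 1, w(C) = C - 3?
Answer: -2161987216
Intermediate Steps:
w(C) = -3 + C
f(X) = -13 (f(X) = -1*13 = -13)
(29652 + f(138))*(-39897 - 33047) = (29652 - 13)*(-39897 - 33047) = 29639*(-72944) = -2161987216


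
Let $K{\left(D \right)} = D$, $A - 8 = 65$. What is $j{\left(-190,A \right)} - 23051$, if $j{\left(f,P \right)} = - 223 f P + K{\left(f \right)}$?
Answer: $3069769$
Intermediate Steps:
$A = 73$ ($A = 8 + 65 = 73$)
$j{\left(f,P \right)} = f - 223 P f$ ($j{\left(f,P \right)} = - 223 f P + f = - 223 P f + f = f - 223 P f$)
$j{\left(-190,A \right)} - 23051 = - 190 \left(1 - 16279\right) - 23051 = \left(-190\right) \left(-16278\right) - 23051 = 3092820 - 23051 = 3069769$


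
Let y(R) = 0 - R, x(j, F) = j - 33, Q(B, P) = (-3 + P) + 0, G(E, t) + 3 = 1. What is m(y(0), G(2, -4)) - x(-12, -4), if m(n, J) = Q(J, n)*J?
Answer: 51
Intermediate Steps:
G(E, t) = -2 (G(E, t) = -3 + 1 = -2)
Q(B, P) = -3 + P
x(j, F) = -33 + j
y(R) = -R
m(n, J) = J*(-3 + n) (m(n, J) = (-3 + n)*J = J*(-3 + n))
m(y(0), G(2, -4)) - x(-12, -4) = -2*(-3 - 1*0) - (-33 - 12) = -2*(-3 + 0) - 1*(-45) = -2*(-3) + 45 = 6 + 45 = 51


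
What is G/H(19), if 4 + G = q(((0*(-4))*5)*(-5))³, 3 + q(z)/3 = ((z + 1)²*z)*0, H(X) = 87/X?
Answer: -13927/87 ≈ -160.08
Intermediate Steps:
q(z) = -9 (q(z) = -9 + 3*(((z + 1)²*z)*0) = -9 + 3*(((1 + z)²*z)*0) = -9 + 3*((z*(1 + z)²)*0) = -9 + 3*0 = -9 + 0 = -9)
G = -733 (G = -4 + (-9)³ = -4 - 729 = -733)
G/H(19) = -733/(87/19) = -733/(87*(1/19)) = -733/87/19 = -733*19/87 = -13927/87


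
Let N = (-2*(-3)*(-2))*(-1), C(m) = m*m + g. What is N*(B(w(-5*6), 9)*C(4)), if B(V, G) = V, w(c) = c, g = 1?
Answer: -6120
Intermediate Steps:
C(m) = 1 + m² (C(m) = m*m + 1 = m² + 1 = 1 + m²)
N = 12 (N = (6*(-2))*(-1) = -12*(-1) = 12)
N*(B(w(-5*6), 9)*C(4)) = 12*((-5*6)*(1 + 4²)) = 12*(-30*(1 + 16)) = 12*(-30*17) = 12*(-510) = -6120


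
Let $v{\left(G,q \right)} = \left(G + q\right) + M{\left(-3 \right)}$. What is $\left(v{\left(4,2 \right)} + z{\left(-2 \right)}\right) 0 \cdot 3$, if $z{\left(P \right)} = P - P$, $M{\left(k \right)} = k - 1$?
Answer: $0$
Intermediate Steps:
$M{\left(k \right)} = -1 + k$ ($M{\left(k \right)} = k - 1 = -1 + k$)
$z{\left(P \right)} = 0$
$v{\left(G,q \right)} = -4 + G + q$ ($v{\left(G,q \right)} = \left(G + q\right) - 4 = -4 + G + q$)
$\left(v{\left(4,2 \right)} + z{\left(-2 \right)}\right) 0 \cdot 3 = \left(\left(-4 + 4 + 2\right) + 0\right) 0 \cdot 3 = \left(2 + 0\right) 0 = 2 \cdot 0 = 0$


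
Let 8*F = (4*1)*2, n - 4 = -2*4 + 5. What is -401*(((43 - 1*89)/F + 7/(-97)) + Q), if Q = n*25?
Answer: 819644/97 ≈ 8449.9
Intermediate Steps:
n = 1 (n = 4 + (-2*4 + 5) = 4 + (-8 + 5) = 4 - 3 = 1)
Q = 25 (Q = 1*25 = 25)
F = 1 (F = ((4*1)*2)/8 = (4*2)/8 = (⅛)*8 = 1)
-401*(((43 - 1*89)/F + 7/(-97)) + Q) = -401*(((43 - 1*89)/1 + 7/(-97)) + 25) = -401*(((43 - 89)*1 + 7*(-1/97)) + 25) = -401*((-46*1 - 7/97) + 25) = -401*((-46 - 7/97) + 25) = -401*(-4469/97 + 25) = -401*(-2044/97) = 819644/97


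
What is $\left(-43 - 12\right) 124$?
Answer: $-6820$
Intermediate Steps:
$\left(-43 - 12\right) 124 = \left(-55\right) 124 = -6820$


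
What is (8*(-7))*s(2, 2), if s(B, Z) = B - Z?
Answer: 0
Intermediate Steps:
(8*(-7))*s(2, 2) = (8*(-7))*(2 - 1*2) = -56*(2 - 2) = -56*0 = 0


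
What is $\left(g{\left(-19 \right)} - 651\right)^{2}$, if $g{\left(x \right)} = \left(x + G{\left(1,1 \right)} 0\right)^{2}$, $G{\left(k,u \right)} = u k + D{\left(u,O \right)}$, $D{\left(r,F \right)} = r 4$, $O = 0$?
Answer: $84100$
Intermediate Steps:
$D{\left(r,F \right)} = 4 r$
$G{\left(k,u \right)} = 4 u + k u$ ($G{\left(k,u \right)} = u k + 4 u = k u + 4 u = 4 u + k u$)
$g{\left(x \right)} = x^{2}$ ($g{\left(x \right)} = \left(x + 1 \left(4 + 1\right) 0\right)^{2} = \left(x + 1 \cdot 5 \cdot 0\right)^{2} = \left(x + 5 \cdot 0\right)^{2} = \left(x + 0\right)^{2} = x^{2}$)
$\left(g{\left(-19 \right)} - 651\right)^{2} = \left(\left(-19\right)^{2} - 651\right)^{2} = \left(361 - 651\right)^{2} = \left(-290\right)^{2} = 84100$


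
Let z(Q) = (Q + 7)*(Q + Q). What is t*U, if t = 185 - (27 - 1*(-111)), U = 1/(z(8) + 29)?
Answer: 47/269 ≈ 0.17472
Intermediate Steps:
z(Q) = 2*Q*(7 + Q) (z(Q) = (7 + Q)*(2*Q) = 2*Q*(7 + Q))
U = 1/269 (U = 1/(2*8*(7 + 8) + 29) = 1/(2*8*15 + 29) = 1/(240 + 29) = 1/269 ≈ 0.0037175)
t = 47 (t = 185 - (27 + 111) = 185 - 1*138 = 185 - 138 = 47)
t*U = 47*(1/269) = 47/269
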